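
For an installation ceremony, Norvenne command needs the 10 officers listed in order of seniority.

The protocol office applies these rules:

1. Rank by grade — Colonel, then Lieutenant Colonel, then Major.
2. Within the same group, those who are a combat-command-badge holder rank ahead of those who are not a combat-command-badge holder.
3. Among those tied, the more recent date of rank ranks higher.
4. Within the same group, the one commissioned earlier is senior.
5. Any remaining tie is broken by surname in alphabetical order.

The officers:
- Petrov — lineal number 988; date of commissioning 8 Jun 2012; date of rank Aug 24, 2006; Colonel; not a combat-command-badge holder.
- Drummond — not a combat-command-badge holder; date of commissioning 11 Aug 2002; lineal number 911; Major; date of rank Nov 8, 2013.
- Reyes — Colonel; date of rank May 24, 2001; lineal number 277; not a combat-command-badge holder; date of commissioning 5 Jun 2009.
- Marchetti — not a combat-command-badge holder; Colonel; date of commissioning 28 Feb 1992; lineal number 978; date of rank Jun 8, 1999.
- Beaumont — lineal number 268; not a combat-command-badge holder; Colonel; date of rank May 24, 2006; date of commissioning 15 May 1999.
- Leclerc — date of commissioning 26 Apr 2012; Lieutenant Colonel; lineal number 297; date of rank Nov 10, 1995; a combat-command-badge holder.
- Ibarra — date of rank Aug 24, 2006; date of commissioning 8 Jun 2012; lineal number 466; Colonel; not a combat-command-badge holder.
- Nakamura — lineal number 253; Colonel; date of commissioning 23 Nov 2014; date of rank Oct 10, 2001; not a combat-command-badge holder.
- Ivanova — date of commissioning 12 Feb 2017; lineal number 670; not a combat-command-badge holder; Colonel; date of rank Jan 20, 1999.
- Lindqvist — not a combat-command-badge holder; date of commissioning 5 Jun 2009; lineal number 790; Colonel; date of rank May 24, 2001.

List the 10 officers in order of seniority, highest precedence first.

By grade: Ibarra, Petrov, Beaumont, Nakamura, Lindqvist, Reyes, Marchetti and Ivanova (Colonel); then Leclerc (Lieutenant Colonel); then Drummond (Major).
Ibarra, Petrov, Beaumont, Nakamura, Lindqvist, Reyes, Marchetti and Ivanova are each not a combat-command-badge holder, so the next rule applies.
Among Ibarra, Petrov, Beaumont, Nakamura, Lindqvist, Reyes, Marchetti and Ivanova, by date of rank (later first): Ibarra and Petrov (Aug 24, 2006) before Beaumont (May 24, 2006) before Nakamura (Oct 10, 2001) before Lindqvist and Reyes (May 24, 2001) before Marchetti (Jun 8, 1999) before Ivanova (Jan 20, 1999).
Ibarra and Petrov both have date of commissioning 8 Jun 2012, so the next rule applies.
Among Ibarra and Petrov, alphabetically by surname: Ibarra before Petrov.
Lindqvist and Reyes both have date of commissioning 5 Jun 2009, so the next rule applies.
Among Lindqvist and Reyes, alphabetically by surname: Lindqvist before Reyes.
Full order: Ibarra, Petrov, Beaumont, Nakamura, Lindqvist, Reyes, Marchetti, Ivanova, Leclerc, Drummond.

Ibarra, Petrov, Beaumont, Nakamura, Lindqvist, Reyes, Marchetti, Ivanova, Leclerc, Drummond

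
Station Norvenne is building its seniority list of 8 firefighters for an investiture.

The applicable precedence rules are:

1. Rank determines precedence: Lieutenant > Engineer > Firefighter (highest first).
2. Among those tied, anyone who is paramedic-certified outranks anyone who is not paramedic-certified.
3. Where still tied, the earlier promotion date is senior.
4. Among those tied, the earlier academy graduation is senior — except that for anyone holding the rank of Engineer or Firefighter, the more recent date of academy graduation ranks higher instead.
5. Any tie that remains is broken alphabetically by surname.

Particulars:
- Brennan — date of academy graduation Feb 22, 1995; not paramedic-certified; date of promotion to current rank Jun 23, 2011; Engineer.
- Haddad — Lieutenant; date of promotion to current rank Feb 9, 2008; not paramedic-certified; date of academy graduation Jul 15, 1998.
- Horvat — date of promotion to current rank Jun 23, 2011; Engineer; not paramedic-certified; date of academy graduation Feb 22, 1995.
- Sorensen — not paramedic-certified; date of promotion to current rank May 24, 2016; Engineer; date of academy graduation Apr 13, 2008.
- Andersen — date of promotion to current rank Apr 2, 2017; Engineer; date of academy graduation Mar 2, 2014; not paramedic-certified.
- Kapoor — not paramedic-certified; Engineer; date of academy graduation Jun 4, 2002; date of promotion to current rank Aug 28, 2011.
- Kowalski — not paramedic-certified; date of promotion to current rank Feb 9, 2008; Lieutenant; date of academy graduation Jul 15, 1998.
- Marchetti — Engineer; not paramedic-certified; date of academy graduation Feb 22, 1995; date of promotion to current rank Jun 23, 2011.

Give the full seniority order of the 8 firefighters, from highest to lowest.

Haddad, Kowalski, Brennan, Horvat, Marchetti, Kapoor, Sorensen, Andersen

By rank: Haddad and Kowalski (Lieutenant); then Brennan, Horvat, Marchetti, Kapoor, Sorensen and Andersen (Engineer).
Haddad and Kowalski are each not paramedic-certified, so the next rule applies.
Haddad and Kowalski both have date of promotion to current rank Feb 9, 2008, so the next rule applies.
Haddad and Kowalski both have date of academy graduation Jul 15, 1998, so the next rule applies.
Among Haddad and Kowalski, alphabetically by surname: Haddad before Kowalski.
Brennan, Horvat, Marchetti, Kapoor, Sorensen and Andersen are each not paramedic-certified, so the next rule applies.
Among Brennan, Horvat, Marchetti, Kapoor, Sorensen and Andersen, by date of promotion to current rank (earlier first): Brennan, Horvat and Marchetti (Jun 23, 2011) before Kapoor (Aug 28, 2011) before Sorensen (May 24, 2016) before Andersen (Apr 2, 2017).
Brennan, Horvat and Marchetti all have date of academy graduation Feb 22, 1995, so the next rule applies.
Among Brennan, Horvat and Marchetti, alphabetically by surname: Brennan before Horvat before Marchetti.
Full order: Haddad, Kowalski, Brennan, Horvat, Marchetti, Kapoor, Sorensen, Andersen.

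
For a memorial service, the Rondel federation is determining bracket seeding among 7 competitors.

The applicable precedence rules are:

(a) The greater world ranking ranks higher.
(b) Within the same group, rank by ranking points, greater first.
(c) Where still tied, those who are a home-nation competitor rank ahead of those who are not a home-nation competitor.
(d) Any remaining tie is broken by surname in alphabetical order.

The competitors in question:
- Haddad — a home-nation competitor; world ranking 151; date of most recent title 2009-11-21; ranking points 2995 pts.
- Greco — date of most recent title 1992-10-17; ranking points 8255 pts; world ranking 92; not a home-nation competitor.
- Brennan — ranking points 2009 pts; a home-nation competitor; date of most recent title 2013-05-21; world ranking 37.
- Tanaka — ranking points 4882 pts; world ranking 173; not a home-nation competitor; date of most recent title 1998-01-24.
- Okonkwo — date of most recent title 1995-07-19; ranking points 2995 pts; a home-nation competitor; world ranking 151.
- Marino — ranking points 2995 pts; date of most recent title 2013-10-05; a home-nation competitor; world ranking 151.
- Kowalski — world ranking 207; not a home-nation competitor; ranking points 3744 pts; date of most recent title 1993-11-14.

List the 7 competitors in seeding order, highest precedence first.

By world ranking (higher first): Kowalski (207); then Tanaka (173); then Haddad, Marino and Okonkwo (each 151); then Greco (92); then Brennan (37).
Haddad, Marino and Okonkwo all have ranking points 2995 pts, so the next rule applies.
Haddad, Marino and Okonkwo are each a home-nation competitor, so the next rule applies.
Among Haddad, Marino and Okonkwo, alphabetically by surname: Haddad before Marino before Okonkwo.
Full order: Kowalski, Tanaka, Haddad, Marino, Okonkwo, Greco, Brennan.

Kowalski, Tanaka, Haddad, Marino, Okonkwo, Greco, Brennan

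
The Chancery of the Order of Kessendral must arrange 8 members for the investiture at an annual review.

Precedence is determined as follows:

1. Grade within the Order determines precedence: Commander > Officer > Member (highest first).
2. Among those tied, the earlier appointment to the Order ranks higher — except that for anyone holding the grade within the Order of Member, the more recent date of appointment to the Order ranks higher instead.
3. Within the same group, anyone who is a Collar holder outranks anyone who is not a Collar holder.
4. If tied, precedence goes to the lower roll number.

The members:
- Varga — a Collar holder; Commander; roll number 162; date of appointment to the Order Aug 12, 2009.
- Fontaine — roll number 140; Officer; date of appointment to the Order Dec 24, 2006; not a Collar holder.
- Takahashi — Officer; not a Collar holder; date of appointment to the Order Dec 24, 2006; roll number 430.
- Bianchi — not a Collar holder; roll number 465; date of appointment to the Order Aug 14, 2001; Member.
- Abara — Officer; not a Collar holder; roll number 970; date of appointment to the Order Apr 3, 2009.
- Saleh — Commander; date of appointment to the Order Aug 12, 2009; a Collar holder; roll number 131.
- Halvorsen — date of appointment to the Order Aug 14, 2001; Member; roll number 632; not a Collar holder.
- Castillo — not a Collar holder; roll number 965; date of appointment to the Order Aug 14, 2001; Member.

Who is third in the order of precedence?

By grade within the Order: Saleh and Varga (Commander); then Fontaine, Takahashi and Abara (Officer); then Bianchi, Halvorsen and Castillo (Member).
Saleh and Varga both have date of appointment to the Order Aug 12, 2009, so the next rule applies.
Saleh and Varga are each a Collar holder, so the next rule applies.
Among Saleh and Varga, by roll number (lower first): Saleh (131) before Varga (162).
Among Fontaine, Takahashi and Abara, by date of appointment to the Order (earlier first): Fontaine and Takahashi (Dec 24, 2006) before Abara (Apr 3, 2009).
Fontaine and Takahashi are each not a Collar holder, so the next rule applies.
Among Fontaine and Takahashi, by roll number (lower first): Fontaine (140) before Takahashi (430).
Bianchi, Halvorsen and Castillo all have date of appointment to the Order Aug 14, 2001, so the next rule applies.
Bianchi, Halvorsen and Castillo are each not a Collar holder, so the next rule applies.
Among Bianchi, Halvorsen and Castillo, by roll number (lower first): Bianchi (465) before Halvorsen (632) before Castillo (965).
Order: Saleh, Varga, Fontaine, Takahashi, Abara, Bianchi, Halvorsen, Castillo.

Fontaine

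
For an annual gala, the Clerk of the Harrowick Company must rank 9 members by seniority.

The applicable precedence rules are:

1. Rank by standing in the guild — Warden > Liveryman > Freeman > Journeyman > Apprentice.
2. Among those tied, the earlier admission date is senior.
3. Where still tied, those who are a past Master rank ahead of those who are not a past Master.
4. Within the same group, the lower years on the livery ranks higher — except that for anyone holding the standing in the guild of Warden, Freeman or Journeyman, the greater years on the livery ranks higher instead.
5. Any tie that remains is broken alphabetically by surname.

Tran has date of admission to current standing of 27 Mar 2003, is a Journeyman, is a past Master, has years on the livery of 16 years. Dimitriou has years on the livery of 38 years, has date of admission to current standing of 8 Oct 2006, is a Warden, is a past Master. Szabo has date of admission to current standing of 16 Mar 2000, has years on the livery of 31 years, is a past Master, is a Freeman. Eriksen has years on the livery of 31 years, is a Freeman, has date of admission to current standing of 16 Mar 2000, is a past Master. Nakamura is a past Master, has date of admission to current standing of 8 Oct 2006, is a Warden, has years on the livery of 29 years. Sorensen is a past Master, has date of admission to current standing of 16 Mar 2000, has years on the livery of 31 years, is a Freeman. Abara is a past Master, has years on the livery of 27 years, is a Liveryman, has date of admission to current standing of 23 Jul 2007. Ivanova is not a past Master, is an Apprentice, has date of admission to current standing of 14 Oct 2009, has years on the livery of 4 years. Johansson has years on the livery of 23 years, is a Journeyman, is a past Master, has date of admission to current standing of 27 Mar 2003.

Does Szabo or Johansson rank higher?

Szabo

By standing in the guild: Dimitriou and Nakamura (Warden); then Abara (Liveryman); then Eriksen, Sorensen and Szabo (Freeman); then Johansson and Tran (Journeyman); then Ivanova (Apprentice).
Dimitriou and Nakamura both have date of admission to current standing 8 Oct 2006, so the next rule applies.
Dimitriou and Nakamura are each a past Master, so the next rule applies.
Among Dimitriou and Nakamura, by years on the livery (higher first) (reversed rule for this group): Dimitriou (38 years) before Nakamura (29 years).
Eriksen, Sorensen and Szabo all have date of admission to current standing 16 Mar 2000, so the next rule applies.
Eriksen, Sorensen and Szabo are each a past Master, so the next rule applies.
Eriksen, Sorensen and Szabo all have years on the livery 31 years, so the next rule applies.
Among Eriksen, Sorensen and Szabo, alphabetically by surname: Eriksen before Sorensen before Szabo.
Johansson and Tran both have date of admission to current standing 27 Mar 2003, so the next rule applies.
Johansson and Tran are each a past Master, so the next rule applies.
Among Johansson and Tran, by years on the livery (higher first) (reversed rule for this group): Johansson (23 years) before Tran (16 years).
So Szabo takes precedence.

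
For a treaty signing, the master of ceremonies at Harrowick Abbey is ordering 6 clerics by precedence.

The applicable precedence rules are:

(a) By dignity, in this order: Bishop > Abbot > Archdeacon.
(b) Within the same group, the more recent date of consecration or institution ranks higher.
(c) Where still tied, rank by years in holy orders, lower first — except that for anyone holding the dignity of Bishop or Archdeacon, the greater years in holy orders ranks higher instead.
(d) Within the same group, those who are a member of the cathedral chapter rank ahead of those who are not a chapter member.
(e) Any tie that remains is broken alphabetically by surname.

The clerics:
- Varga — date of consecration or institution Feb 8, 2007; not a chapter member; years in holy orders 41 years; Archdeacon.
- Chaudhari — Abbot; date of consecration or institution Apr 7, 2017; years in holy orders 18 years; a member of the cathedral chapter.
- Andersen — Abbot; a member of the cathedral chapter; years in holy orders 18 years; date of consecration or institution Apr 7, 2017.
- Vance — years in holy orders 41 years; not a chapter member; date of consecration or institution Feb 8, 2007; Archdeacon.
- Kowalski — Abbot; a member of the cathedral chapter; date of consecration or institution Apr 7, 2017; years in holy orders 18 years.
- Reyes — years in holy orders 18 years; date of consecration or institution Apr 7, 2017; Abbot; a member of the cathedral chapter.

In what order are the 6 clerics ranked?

By dignity: Andersen, Chaudhari, Kowalski and Reyes (Abbot); then Vance and Varga (Archdeacon).
Andersen, Chaudhari, Kowalski and Reyes all have date of consecration or institution Apr 7, 2017, so the next rule applies.
Andersen, Chaudhari, Kowalski and Reyes all have years in holy orders 18 years, so the next rule applies.
Andersen, Chaudhari, Kowalski and Reyes are each a member of the cathedral chapter, so the next rule applies.
Among Andersen, Chaudhari, Kowalski and Reyes, alphabetically by surname: Andersen before Chaudhari before Kowalski before Reyes.
Vance and Varga both have date of consecration or institution Feb 8, 2007, so the next rule applies.
Vance and Varga both have years in holy orders 41 years, so the next rule applies.
Vance and Varga are each not a chapter member, so the next rule applies.
Among Vance and Varga, alphabetically by surname: Vance before Varga.
Full order: Andersen, Chaudhari, Kowalski, Reyes, Vance, Varga.

Andersen, Chaudhari, Kowalski, Reyes, Vance, Varga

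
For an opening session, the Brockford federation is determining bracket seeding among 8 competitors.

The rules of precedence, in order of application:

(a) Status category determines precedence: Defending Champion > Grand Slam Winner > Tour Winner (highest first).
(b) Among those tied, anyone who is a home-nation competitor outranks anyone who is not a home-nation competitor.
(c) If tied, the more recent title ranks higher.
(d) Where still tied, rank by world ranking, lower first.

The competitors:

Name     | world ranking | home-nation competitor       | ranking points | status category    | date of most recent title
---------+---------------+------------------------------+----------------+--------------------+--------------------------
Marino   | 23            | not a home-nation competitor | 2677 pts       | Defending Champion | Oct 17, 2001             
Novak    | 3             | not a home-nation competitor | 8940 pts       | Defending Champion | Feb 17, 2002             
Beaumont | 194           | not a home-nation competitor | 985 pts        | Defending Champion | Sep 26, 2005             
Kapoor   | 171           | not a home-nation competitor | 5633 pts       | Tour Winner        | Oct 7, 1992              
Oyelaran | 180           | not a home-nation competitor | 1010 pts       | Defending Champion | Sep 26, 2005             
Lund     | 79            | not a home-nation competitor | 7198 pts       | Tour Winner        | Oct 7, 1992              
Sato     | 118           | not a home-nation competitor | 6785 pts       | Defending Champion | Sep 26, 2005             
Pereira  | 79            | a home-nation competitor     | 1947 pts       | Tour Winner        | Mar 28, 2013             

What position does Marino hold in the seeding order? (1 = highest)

5

By status category: Sato, Oyelaran, Beaumont, Novak and Marino (Defending Champion); then Pereira, Lund and Kapoor (Tour Winner).
Sato, Oyelaran, Beaumont, Novak and Marino are each not a home-nation competitor, so the next rule applies.
Among Sato, Oyelaran, Beaumont, Novak and Marino, by date of most recent title (later first): Sato, Oyelaran and Beaumont (Sep 26, 2005) before Novak (Feb 17, 2002) before Marino (Oct 17, 2001).
Among Sato, Oyelaran and Beaumont, by world ranking (lower first): Sato (118) before Oyelaran (180) before Beaumont (194).
Among Pereira, Lund and Kapoor, a home-nation competitor before not a home-nation competitor: Pereira (a home-nation competitor) before Lund and Kapoor (not a home-nation competitor).
Lund and Kapoor both have date of most recent title Oct 7, 1992, so the next rule applies.
Among Lund and Kapoor, by world ranking (lower first): Lund (79) before Kapoor (171).
Order: Sato, Oyelaran, Beaumont, Novak, Marino, Pereira, Lund, Kapoor. So position 5.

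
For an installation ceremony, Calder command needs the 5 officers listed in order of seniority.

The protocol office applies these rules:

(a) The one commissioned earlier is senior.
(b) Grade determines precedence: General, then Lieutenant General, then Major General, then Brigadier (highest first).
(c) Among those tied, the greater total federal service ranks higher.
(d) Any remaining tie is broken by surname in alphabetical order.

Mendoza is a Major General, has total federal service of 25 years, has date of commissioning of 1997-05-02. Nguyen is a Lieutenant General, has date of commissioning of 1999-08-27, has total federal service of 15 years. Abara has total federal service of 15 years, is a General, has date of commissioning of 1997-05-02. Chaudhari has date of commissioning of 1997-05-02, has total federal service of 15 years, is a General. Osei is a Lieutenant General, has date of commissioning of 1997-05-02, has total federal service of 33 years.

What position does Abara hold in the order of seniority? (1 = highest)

1

By date of commissioning (earlier first): Abara, Chaudhari, Osei and Mendoza (each 1997-05-02); then Nguyen (1999-08-27).
Among Abara, Chaudhari, Osei and Mendoza, by grade: Abara and Chaudhari (General) before Osei (Lieutenant General) before Mendoza (Major General).
Abara and Chaudhari both have total federal service 15 years, so the next rule applies.
Among Abara and Chaudhari, alphabetically by surname: Abara before Chaudhari.
Order: Abara, Chaudhari, Osei, Mendoza, Nguyen. So position 1.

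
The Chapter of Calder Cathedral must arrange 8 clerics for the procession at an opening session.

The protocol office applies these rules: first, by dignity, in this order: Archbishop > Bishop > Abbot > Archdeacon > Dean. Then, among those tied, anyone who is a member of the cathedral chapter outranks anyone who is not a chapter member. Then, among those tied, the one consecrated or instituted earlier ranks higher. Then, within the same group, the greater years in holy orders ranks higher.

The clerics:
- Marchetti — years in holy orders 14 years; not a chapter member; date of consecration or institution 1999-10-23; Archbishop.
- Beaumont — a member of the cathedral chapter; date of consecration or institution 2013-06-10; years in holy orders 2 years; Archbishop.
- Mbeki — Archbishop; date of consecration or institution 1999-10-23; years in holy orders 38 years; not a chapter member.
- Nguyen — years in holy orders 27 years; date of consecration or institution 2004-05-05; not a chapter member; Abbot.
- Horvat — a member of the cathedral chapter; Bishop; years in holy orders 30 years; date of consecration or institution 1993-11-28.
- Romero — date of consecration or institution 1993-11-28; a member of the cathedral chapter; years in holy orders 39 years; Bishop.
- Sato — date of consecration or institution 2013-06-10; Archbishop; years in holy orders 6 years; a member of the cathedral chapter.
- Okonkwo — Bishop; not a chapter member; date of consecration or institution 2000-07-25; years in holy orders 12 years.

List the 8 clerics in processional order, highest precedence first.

Sato, Beaumont, Mbeki, Marchetti, Romero, Horvat, Okonkwo, Nguyen

By dignity: Sato, Beaumont, Mbeki and Marchetti (Archbishop); then Romero, Horvat and Okonkwo (Bishop); then Nguyen (Abbot).
Among Sato, Beaumont, Mbeki and Marchetti, a member of the cathedral chapter before not a chapter member: Sato and Beaumont (a member of the cathedral chapter) before Mbeki and Marchetti (not a chapter member).
Sato and Beaumont both have date of consecration or institution 2013-06-10, so the next rule applies.
Among Sato and Beaumont, by years in holy orders (higher first): Sato (6 years) before Beaumont (2 years).
Mbeki and Marchetti both have date of consecration or institution 1999-10-23, so the next rule applies.
Among Mbeki and Marchetti, by years in holy orders (higher first): Mbeki (38 years) before Marchetti (14 years).
Among Romero, Horvat and Okonkwo, a member of the cathedral chapter before not a chapter member: Romero and Horvat (a member of the cathedral chapter) before Okonkwo (not a chapter member).
Romero and Horvat both have date of consecration or institution 1993-11-28, so the next rule applies.
Among Romero and Horvat, by years in holy orders (higher first): Romero (39 years) before Horvat (30 years).
Full order: Sato, Beaumont, Mbeki, Marchetti, Romero, Horvat, Okonkwo, Nguyen.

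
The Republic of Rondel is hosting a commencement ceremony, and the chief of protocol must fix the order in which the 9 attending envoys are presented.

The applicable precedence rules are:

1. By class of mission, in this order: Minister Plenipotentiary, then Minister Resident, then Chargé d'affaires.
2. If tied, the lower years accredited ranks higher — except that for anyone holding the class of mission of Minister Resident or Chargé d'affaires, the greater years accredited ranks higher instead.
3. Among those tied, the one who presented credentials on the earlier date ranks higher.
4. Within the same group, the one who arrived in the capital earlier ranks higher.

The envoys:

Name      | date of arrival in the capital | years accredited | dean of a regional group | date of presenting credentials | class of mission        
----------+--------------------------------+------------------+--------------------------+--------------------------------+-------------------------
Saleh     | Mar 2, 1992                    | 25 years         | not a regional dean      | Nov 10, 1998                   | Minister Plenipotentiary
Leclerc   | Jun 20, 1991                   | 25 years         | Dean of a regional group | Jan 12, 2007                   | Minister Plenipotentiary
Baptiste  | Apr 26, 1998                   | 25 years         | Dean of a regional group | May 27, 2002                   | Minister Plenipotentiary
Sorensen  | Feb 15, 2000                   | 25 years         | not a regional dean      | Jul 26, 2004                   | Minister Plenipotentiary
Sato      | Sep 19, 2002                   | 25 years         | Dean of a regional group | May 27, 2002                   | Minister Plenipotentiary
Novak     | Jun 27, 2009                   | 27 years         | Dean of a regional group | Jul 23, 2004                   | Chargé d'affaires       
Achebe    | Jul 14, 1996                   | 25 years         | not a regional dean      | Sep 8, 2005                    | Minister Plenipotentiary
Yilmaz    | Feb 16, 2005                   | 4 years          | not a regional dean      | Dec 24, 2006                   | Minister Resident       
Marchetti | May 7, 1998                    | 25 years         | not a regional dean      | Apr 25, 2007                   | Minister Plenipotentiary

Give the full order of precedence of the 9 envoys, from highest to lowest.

Saleh, Baptiste, Sato, Sorensen, Achebe, Leclerc, Marchetti, Yilmaz, Novak

By class of mission: Saleh, Baptiste, Sato, Sorensen, Achebe, Leclerc and Marchetti (Minister Plenipotentiary); then Yilmaz (Minister Resident); then Novak (Chargé d'affaires).
Saleh, Baptiste, Sato, Sorensen, Achebe, Leclerc and Marchetti all have years accredited 25 years, so the next rule applies.
Among Saleh, Baptiste, Sato, Sorensen, Achebe, Leclerc and Marchetti, by date of presenting credentials (earlier first): Saleh (Nov 10, 1998) before Baptiste and Sato (May 27, 2002) before Sorensen (Jul 26, 2004) before Achebe (Sep 8, 2005) before Leclerc (Jan 12, 2007) before Marchetti (Apr 25, 2007).
Among Baptiste and Sato, by date of arrival in the capital (earlier first): Baptiste (Apr 26, 1998) before Sato (Sep 19, 2002).
Full order: Saleh, Baptiste, Sato, Sorensen, Achebe, Leclerc, Marchetti, Yilmaz, Novak.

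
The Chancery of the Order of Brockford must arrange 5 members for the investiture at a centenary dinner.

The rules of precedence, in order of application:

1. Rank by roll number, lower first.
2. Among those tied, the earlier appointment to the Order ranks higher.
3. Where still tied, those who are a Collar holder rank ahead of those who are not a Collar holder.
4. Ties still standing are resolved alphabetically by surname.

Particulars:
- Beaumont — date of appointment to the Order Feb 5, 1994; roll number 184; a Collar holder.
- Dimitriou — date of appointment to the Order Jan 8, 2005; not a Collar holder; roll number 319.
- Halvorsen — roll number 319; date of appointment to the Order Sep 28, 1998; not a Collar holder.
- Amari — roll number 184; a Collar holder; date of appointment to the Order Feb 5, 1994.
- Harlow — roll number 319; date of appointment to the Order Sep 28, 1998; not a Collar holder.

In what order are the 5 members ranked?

Amari, Beaumont, Halvorsen, Harlow, Dimitriou

By roll number (lower first): Amari and Beaumont (both 184); then Halvorsen, Harlow and Dimitriou (each 319).
Amari and Beaumont both have date of appointment to the Order Feb 5, 1994, so the next rule applies.
Amari and Beaumont are each a Collar holder, so the next rule applies.
Among Amari and Beaumont, alphabetically by surname: Amari before Beaumont.
Among Halvorsen, Harlow and Dimitriou, by date of appointment to the Order (earlier first): Halvorsen and Harlow (Sep 28, 1998) before Dimitriou (Jan 8, 2005).
Halvorsen and Harlow are each not a Collar holder, so the next rule applies.
Among Halvorsen and Harlow, alphabetically by surname: Halvorsen before Harlow.
Full order: Amari, Beaumont, Halvorsen, Harlow, Dimitriou.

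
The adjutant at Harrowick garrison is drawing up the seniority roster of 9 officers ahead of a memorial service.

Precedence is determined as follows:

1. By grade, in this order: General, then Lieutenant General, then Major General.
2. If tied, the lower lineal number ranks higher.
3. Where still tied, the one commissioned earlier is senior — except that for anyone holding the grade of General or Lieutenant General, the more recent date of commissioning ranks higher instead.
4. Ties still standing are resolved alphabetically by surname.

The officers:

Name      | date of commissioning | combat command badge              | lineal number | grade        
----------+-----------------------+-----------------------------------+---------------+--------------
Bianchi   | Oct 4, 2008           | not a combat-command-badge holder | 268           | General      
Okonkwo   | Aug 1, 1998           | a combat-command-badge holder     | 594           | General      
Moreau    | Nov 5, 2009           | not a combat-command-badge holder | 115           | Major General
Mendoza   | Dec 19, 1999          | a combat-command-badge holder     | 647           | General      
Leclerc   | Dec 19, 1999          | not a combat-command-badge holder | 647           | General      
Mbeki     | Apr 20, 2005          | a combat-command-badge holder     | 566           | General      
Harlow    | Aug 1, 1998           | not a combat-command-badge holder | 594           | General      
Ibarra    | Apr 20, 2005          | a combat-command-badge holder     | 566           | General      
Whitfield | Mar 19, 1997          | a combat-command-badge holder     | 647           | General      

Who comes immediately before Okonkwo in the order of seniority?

Harlow

By grade: Bianchi, Ibarra, Mbeki, Harlow, Okonkwo, Leclerc, Mendoza and Whitfield (General); then Moreau (Major General).
Among Bianchi, Ibarra, Mbeki, Harlow, Okonkwo, Leclerc, Mendoza and Whitfield, by lineal number (lower first): Bianchi (268) before Ibarra and Mbeki (566) before Harlow and Okonkwo (594) before Leclerc, Mendoza and Whitfield (647).
Ibarra and Mbeki both have date of commissioning Apr 20, 2005, so the next rule applies.
Among Ibarra and Mbeki, alphabetically by surname: Ibarra before Mbeki.
Harlow and Okonkwo both have date of commissioning Aug 1, 1998, so the next rule applies.
Among Harlow and Okonkwo, alphabetically by surname: Harlow before Okonkwo.
Among Leclerc, Mendoza and Whitfield, by date of commissioning (later first) (reversed rule for this group): Leclerc and Mendoza (Dec 19, 1999) before Whitfield (Mar 19, 1997).
Among Leclerc and Mendoza, alphabetically by surname: Leclerc before Mendoza.
Order: Bianchi, Ibarra, Mbeki, Harlow, Okonkwo, Leclerc, Mendoza, Whitfield, Moreau.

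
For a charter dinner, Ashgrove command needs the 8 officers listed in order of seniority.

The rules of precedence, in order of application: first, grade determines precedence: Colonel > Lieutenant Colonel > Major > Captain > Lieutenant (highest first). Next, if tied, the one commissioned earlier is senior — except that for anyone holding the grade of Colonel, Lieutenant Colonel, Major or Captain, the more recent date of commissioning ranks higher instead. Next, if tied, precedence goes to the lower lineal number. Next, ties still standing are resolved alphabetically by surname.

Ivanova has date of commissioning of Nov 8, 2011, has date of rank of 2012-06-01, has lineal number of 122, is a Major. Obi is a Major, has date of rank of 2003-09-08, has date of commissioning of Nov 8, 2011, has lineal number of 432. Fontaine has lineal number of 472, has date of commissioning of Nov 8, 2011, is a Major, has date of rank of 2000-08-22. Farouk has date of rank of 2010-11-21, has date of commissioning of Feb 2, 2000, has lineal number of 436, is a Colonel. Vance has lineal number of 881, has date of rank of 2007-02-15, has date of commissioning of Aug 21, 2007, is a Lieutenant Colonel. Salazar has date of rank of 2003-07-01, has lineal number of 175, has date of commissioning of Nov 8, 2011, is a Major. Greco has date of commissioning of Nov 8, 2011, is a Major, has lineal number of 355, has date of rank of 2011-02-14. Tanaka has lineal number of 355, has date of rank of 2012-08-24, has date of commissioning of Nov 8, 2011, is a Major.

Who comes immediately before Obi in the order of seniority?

Tanaka

By grade: Farouk (Colonel); then Vance (Lieutenant Colonel); then Ivanova, Salazar, Greco, Tanaka, Obi and Fontaine (Major).
Ivanova, Salazar, Greco, Tanaka, Obi and Fontaine all have date of commissioning Nov 8, 2011, so the next rule applies.
Among Ivanova, Salazar, Greco, Tanaka, Obi and Fontaine, by lineal number (lower first): Ivanova (122) before Salazar (175) before Greco and Tanaka (355) before Obi (432) before Fontaine (472).
Among Greco and Tanaka, alphabetically by surname: Greco before Tanaka.
Order: Farouk, Vance, Ivanova, Salazar, Greco, Tanaka, Obi, Fontaine.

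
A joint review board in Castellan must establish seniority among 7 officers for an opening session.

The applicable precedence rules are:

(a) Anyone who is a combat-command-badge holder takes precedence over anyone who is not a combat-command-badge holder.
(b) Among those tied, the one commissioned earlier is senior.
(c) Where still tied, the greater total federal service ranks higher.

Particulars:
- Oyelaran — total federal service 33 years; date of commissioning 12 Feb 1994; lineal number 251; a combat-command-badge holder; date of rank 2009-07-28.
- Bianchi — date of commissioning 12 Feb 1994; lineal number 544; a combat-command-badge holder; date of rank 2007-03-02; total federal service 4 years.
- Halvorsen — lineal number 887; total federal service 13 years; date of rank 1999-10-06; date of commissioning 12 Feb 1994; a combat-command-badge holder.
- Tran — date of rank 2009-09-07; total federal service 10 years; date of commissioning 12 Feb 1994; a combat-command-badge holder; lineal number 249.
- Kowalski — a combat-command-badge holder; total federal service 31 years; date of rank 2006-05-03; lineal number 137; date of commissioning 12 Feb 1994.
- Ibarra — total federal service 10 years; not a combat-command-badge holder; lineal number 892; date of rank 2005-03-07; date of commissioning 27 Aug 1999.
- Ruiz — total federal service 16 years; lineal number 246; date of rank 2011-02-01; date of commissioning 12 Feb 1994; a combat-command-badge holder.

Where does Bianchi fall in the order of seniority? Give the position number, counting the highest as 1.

6

By the first rule: Oyelaran, Kowalski, Ruiz, Halvorsen, Tran and Bianchi (each a combat-command-badge holder); then Ibarra (not a combat-command-badge holder).
Oyelaran, Kowalski, Ruiz, Halvorsen, Tran and Bianchi all have date of commissioning 12 Feb 1994, so the next rule applies.
Among Oyelaran, Kowalski, Ruiz, Halvorsen, Tran and Bianchi, by total federal service (higher first): Oyelaran (33 years) before Kowalski (31 years) before Ruiz (16 years) before Halvorsen (13 years) before Tran (10 years) before Bianchi (4 years).
Order: Oyelaran, Kowalski, Ruiz, Halvorsen, Tran, Bianchi, Ibarra. So position 6.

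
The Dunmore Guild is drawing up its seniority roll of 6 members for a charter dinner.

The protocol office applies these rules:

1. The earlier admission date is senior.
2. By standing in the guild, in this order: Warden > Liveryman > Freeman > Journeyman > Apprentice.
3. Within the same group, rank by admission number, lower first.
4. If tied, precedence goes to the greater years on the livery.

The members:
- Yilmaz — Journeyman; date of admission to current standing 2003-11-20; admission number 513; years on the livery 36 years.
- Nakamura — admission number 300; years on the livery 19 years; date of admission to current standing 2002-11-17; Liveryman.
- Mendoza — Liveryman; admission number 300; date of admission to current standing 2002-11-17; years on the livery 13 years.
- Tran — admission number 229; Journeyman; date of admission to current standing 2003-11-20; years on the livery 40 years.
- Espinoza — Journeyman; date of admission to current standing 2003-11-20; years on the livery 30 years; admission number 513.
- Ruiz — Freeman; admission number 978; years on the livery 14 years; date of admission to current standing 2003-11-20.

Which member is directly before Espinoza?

By date of admission to current standing (earlier first): Nakamura and Mendoza (both 2002-11-17); then Ruiz, Tran, Yilmaz and Espinoza (each 2003-11-20).
Nakamura and Mendoza are each Liveryman, so the next rule applies.
Nakamura and Mendoza both have admission number 300, so the next rule applies.
Among Nakamura and Mendoza, by years on the livery (higher first): Nakamura (19 years) before Mendoza (13 years).
Among Ruiz, Tran, Yilmaz and Espinoza, by standing in the guild: Ruiz (Freeman) before Tran, Yilmaz and Espinoza (Journeyman).
Among Tran, Yilmaz and Espinoza, by admission number (lower first): Tran (229) before Yilmaz and Espinoza (513).
Among Yilmaz and Espinoza, by years on the livery (higher first): Yilmaz (36 years) before Espinoza (30 years).
Order: Nakamura, Mendoza, Ruiz, Tran, Yilmaz, Espinoza.

Yilmaz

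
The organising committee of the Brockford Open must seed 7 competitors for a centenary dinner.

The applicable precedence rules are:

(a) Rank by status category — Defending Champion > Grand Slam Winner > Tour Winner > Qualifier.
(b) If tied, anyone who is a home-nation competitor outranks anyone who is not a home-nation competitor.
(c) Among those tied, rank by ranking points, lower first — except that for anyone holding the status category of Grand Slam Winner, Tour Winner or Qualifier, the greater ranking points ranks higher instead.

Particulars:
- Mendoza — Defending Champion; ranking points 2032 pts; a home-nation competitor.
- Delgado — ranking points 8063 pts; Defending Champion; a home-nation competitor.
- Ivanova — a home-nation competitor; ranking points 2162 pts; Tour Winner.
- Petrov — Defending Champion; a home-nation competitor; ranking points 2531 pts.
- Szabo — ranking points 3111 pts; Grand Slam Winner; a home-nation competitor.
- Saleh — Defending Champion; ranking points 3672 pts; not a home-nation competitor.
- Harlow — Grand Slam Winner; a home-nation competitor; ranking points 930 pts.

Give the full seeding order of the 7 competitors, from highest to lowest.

Mendoza, Petrov, Delgado, Saleh, Szabo, Harlow, Ivanova

By status category: Mendoza, Petrov, Delgado and Saleh (Defending Champion); then Szabo and Harlow (Grand Slam Winner); then Ivanova (Tour Winner).
Among Mendoza, Petrov, Delgado and Saleh, a home-nation competitor before not a home-nation competitor: Mendoza, Petrov and Delgado (a home-nation competitor) before Saleh (not a home-nation competitor).
Among Mendoza, Petrov and Delgado, by ranking points (lower first): Mendoza (2032 pts) before Petrov (2531 pts) before Delgado (8063 pts).
Szabo and Harlow are each a home-nation competitor, so the next rule applies.
Among Szabo and Harlow, by ranking points (higher first) (reversed rule for this group): Szabo (3111 pts) before Harlow (930 pts).
Full order: Mendoza, Petrov, Delgado, Saleh, Szabo, Harlow, Ivanova.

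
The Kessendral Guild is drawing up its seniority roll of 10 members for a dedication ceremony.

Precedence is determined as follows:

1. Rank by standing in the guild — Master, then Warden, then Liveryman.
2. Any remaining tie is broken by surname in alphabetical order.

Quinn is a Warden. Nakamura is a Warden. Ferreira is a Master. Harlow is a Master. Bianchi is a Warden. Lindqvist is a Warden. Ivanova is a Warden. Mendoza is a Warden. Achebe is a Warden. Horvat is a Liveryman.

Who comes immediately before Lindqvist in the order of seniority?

By standing in the guild: Ferreira and Harlow (Master); then Achebe, Bianchi, Ivanova, Lindqvist, Mendoza, Nakamura and Quinn (Warden); then Horvat (Liveryman).
Among Ferreira and Harlow, alphabetically by surname: Ferreira before Harlow.
Among Achebe, Bianchi, Ivanova, Lindqvist, Mendoza, Nakamura and Quinn, alphabetically by surname: Achebe before Bianchi before Ivanova before Lindqvist before Mendoza before Nakamura before Quinn.
Order: Ferreira, Harlow, Achebe, Bianchi, Ivanova, Lindqvist, Mendoza, Nakamura, Quinn, Horvat.

Ivanova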